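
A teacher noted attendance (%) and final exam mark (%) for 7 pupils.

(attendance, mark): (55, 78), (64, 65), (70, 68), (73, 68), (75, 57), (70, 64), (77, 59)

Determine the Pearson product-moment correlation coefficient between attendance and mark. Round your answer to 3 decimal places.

n = 7, Σx = 484, Σy = 459, Σx² = 33804, Σy² = 30383, Σxy = 31472
nΣxy − ΣxΣy = 220304 − 222156 = -1852
nΣx² − (Σx)² = 236628 − 234256 = 2372; nΣy² − (Σy)² = 212681 − 210681 = 2000
r = -1852 / √(2372 × 2000) = -1852 / 2178.0725 ≈ -0.850

-0.850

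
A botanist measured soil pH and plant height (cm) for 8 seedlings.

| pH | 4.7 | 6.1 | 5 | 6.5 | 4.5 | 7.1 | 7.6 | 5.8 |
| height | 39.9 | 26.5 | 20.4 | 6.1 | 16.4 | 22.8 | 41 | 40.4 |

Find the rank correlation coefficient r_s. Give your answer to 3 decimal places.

0.286

Rank pH: 2, 5, 3, 6, 1, 7, 8, 4
Rank height: 6, 5, 3, 1, 2, 4, 8, 7
d = rank(pH) − rank(height): -4, 0, 0, 5, -1, 3, 0, -3; Σd² = 60
ρ = 1 − 6Σd² / [n(n²−1)] = 1 − 6×60 / (8×63) = 1 − 360/504 ≈ 0.286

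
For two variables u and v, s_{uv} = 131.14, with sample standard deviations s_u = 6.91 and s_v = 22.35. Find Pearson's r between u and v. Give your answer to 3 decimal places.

r = Cov(u,v) / (s_u · s_v) = 131.14 / (6.91 × 22.35)
  = 131.14 / 154.4385 ≈ 0.849

0.849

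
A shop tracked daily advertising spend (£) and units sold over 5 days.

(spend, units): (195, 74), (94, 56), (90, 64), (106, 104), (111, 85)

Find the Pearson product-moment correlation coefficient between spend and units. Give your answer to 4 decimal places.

0.0799

n = 5, Σx = 596, Σy = 383, Σx² = 78518, Σy² = 30749, Σxy = 45913
nΣxy − ΣxΣy = 229565 − 228268 = 1297
nΣx² − (Σx)² = 392590 − 355216 = 37374; nΣy² − (Σy)² = 153745 − 146689 = 7056
r = 1297 / √(37374 × 7056) = 1297 / 16239.1793 ≈ 0.0799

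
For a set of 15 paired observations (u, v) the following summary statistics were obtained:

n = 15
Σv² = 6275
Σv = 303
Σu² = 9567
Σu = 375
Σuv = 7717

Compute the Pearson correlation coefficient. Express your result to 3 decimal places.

0.825

r = (nΣuv − ΣuΣv) / √[(nΣu² − (Σu)²)(nΣv² − (Σv)²)]
Numerator: 15×7717 − 375×303 = 2130
Denominator: √[(143505 − 140625)(94125 − 91809)] = √[2880 × 2316] = 2582.6498
r = 2130 / 2582.6498 ≈ 0.825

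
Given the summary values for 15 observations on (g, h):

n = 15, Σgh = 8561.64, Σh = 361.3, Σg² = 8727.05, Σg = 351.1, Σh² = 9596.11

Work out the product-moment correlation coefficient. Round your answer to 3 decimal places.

0.155

r = (nΣgh − ΣgΣh) / √[(nΣg² − (Σg)²)(nΣh² − (Σh)²)]
Numerator: 15×8561.64 − 351.1×361.3 = 1572.17
Denominator: √[(130905.75 − 123271.21)(143941.65 − 130537.69)] = √[7634.54 × 13403.96] = 10115.9809
r = 1572.17 / 10115.9809 ≈ 0.155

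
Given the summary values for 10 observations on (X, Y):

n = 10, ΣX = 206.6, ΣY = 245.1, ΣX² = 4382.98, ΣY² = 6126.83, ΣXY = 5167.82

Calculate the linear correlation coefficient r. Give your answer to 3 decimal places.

r = (nΣXY − ΣXΣY) / √[(nΣX² − (ΣX)²)(nΣY² − (ΣY)²)]
Numerator: 10×5167.82 − 206.6×245.1 = 1040.54
Denominator: √[(43829.8 − 42683.56)(61268.3 − 60074.01)] = √[1146.24 × 1194.29] = 1170.0184
r = 1040.54 / 1170.0184 ≈ 0.889

0.889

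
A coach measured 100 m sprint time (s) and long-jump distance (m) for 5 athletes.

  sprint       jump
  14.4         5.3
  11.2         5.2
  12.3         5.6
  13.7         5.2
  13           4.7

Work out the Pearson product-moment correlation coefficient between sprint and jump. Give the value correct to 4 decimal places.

n = 5, Σx = 64.6, Σy = 26, Σx² = 840.78, Σy² = 135.62, Σxy = 335.78
nΣxy − ΣxΣy = 1678.9 − 1679.6 = -0.7
nΣx² − (Σx)² = 4203.9 − 4173.16 = 30.74; nΣy² − (Σy)² = 678.1 − 676 = 2.1
r = -0.7 / √(30.74 × 2.1) = -0.7 / 8.0346 ≈ -0.0871

-0.0871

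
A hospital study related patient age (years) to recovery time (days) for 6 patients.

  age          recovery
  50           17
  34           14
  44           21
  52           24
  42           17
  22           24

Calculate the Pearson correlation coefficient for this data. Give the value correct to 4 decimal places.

-0.0781

n = 6, Σx = 244, Σy = 117, Σx² = 10544, Σy² = 2367, Σxy = 4740
nΣxy − ΣxΣy = 28440 − 28548 = -108
nΣx² − (Σx)² = 63264 − 59536 = 3728; nΣy² − (Σy)² = 14202 − 13689 = 513
r = -108 / √(3728 × 513) = -108 / 1382.9187 ≈ -0.0781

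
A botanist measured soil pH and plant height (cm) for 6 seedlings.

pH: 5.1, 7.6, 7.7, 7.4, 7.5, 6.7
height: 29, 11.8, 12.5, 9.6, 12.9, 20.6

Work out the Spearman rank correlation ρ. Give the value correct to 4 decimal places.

Rank pH: 1, 5, 6, 3, 4, 2
Rank height: 6, 2, 3, 1, 4, 5
d = rank(pH) − rank(height): -5, 3, 3, 2, 0, -3; Σd² = 56
ρ = 1 − 6Σd² / [n(n²−1)] = 1 − 6×56 / (6×35) = 1 − 336/210 ≈ -0.6000

-0.6000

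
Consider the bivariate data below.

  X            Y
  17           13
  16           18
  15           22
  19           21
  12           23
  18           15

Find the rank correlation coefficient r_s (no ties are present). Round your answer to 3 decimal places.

Rank X: 4, 3, 2, 6, 1, 5
Rank Y: 1, 3, 5, 4, 6, 2
d = rank(X) − rank(Y): 3, 0, -3, 2, -5, 3; Σd² = 56
ρ = 1 − 6Σd² / [n(n²−1)] = 1 − 6×56 / (6×35) = 1 − 336/210 ≈ -0.600

-0.600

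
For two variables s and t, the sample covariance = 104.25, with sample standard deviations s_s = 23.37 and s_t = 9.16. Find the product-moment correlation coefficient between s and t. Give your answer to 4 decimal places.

r = Cov(s,t) / (s_s · s_t) = 104.25 / (23.37 × 9.16)
  = 104.25 / 214.0692 ≈ 0.4870

0.4870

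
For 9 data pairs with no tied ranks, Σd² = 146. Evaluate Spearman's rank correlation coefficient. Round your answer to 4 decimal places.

-0.2167

ρ = 1 − 6Σd² / [n(n²−1)] = 1 − 6×146 / (9×80)
  = 1 − 876/720 = 1 − 1.21667 ≈ -0.2167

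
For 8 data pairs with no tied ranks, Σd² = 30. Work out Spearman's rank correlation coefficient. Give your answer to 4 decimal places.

0.6429

ρ = 1 − 6Σd² / [n(n²−1)] = 1 − 6×30 / (8×63)
  = 1 − 180/504 = 1 − 0.35714 ≈ 0.6429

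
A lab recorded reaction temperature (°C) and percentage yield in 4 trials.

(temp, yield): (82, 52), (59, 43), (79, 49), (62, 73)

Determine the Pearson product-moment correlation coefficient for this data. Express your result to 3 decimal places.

n = 4, Σx = 282, Σy = 217, Σx² = 20290, Σy² = 12283, Σxy = 15198
nΣxy − ΣxΣy = 60792 − 61194 = -402
nΣx² − (Σx)² = 81160 − 79524 = 1636; nΣy² − (Σy)² = 49132 − 47089 = 2043
r = -402 / √(1636 × 2043) = -402 / 1828.2090 ≈ -0.220

-0.220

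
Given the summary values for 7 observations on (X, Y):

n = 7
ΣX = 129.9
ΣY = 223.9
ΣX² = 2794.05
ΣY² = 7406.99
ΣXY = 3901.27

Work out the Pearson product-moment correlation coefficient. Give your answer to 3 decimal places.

-0.827

r = (nΣXY − ΣXΣY) / √[(nΣX² − (ΣX)²)(nΣY² − (ΣY)²)]
Numerator: 7×3901.27 − 129.9×223.9 = -1775.72
Denominator: √[(19558.35 − 16874.01)(51848.93 − 50131.21)] = √[2684.34 × 1717.72] = 2147.3110
r = -1775.72 / 2147.3110 ≈ -0.827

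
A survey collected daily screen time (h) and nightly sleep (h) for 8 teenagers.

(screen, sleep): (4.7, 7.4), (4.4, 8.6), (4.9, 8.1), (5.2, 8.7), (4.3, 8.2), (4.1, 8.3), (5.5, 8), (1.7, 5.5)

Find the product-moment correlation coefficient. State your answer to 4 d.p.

0.8323

n = 8, Σx = 34.8, Σy = 62.8, Σx² = 160.94, Σy² = 500.4, Σxy = 280.19
nΣxy − ΣxΣy = 2241.52 − 2185.44 = 56.08
nΣx² − (Σx)² = 1287.52 − 1211.04 = 76.48; nΣy² − (Σy)² = 4003.2 − 3943.84 = 59.36
r = 56.08 / √(76.48 × 59.36) = 56.08 / 67.3784 ≈ 0.8323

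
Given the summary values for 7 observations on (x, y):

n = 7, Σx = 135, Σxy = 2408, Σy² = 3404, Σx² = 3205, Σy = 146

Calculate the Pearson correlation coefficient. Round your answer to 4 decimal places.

-0.8776

r = (nΣxy − ΣxΣy) / √[(nΣx² − (Σx)²)(nΣy² − (Σy)²)]
Numerator: 7×2408 − 135×146 = -2854
Denominator: √[(22435 − 18225)(23828 − 21316)] = √[4210 × 2512] = 3252.0025
r = -2854 / 3252.0025 ≈ -0.8776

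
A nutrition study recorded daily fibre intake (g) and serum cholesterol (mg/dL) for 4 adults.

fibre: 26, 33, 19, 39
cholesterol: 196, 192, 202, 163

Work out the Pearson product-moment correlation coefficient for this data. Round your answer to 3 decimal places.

-0.885

n = 4, Σx = 117, Σy = 753, Σx² = 3647, Σy² = 142653, Σxy = 21627
nΣxy − ΣxΣy = 86508 − 88101 = -1593
nΣx² − (Σx)² = 14588 − 13689 = 899; nΣy² − (Σy)² = 570612 − 567009 = 3603
r = -1593 / √(899 × 3603) = -1593 / 1799.7491 ≈ -0.885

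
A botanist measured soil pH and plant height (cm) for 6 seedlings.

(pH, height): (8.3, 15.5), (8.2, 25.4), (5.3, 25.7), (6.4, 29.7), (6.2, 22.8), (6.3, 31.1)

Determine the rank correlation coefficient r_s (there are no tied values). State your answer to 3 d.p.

-0.371

Rank pH: 6, 5, 1, 4, 2, 3
Rank height: 1, 3, 4, 5, 2, 6
d = rank(pH) − rank(height): 5, 2, -3, -1, 0, -3; Σd² = 48
ρ = 1 − 6Σd² / [n(n²−1)] = 1 − 6×48 / (6×35) = 1 − 288/210 ≈ -0.371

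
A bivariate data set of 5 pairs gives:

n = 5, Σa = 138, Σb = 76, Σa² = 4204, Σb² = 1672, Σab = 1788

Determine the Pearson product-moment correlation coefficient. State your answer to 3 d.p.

-0.685

r = (nΣab − ΣaΣb) / √[(nΣa² − (Σa)²)(nΣb² − (Σb)²)]
Numerator: 5×1788 − 138×76 = -1548
Denominator: √[(21020 − 19044)(8360 − 5776)] = √[1976 × 2584] = 2259.6424
r = -1548 / 2259.6424 ≈ -0.685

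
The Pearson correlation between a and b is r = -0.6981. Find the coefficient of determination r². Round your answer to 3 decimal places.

r² = (-0.6981)² = 0.487

0.487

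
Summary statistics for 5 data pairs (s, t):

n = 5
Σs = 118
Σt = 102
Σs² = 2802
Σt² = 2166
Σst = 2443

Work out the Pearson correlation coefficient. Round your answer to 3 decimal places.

0.935

r = (nΣst − ΣsΣt) / √[(nΣs² − (Σs)²)(nΣt² − (Σt)²)]
Numerator: 5×2443 − 118×102 = 179
Denominator: √[(14010 − 13924)(10830 − 10404)] = √[86 × 426] = 191.4053
r = 179 / 191.4053 ≈ 0.935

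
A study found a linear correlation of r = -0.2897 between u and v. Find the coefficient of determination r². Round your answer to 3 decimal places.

0.084

r² = (-0.2897)² = 0.084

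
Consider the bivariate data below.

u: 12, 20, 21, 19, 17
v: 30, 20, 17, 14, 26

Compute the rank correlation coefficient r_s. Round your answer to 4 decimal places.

Rank u: 1, 4, 5, 3, 2
Rank v: 5, 3, 2, 1, 4
d = rank(u) − rank(v): -4, 1, 3, 2, -2; Σd² = 34
ρ = 1 − 6Σd² / [n(n²−1)] = 1 − 6×34 / (5×24) = 1 − 204/120 ≈ -0.7000

-0.7000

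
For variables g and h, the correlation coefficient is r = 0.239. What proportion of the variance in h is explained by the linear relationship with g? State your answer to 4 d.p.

r² = (0.239)² = 0.0571

0.0571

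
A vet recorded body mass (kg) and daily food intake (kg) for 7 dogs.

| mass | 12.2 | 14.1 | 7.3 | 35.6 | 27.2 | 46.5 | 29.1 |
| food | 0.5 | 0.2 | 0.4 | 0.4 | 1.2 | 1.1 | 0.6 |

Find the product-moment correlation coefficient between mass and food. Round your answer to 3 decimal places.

0.602

n = 7, Σx = 172, Σy = 4.4, Σx² = 5417.2, Σy² = 3.62, Σxy = 127.33
nΣxy − ΣxΣy = 891.31 − 756.8 = 134.51
nΣx² − (Σx)² = 37920.4 − 29584 = 8336.4; nΣy² − (Σy)² = 25.34 − 19.36 = 5.98
r = 134.51 / √(8336.4 × 5.98) = 134.51 / 223.2749 ≈ 0.602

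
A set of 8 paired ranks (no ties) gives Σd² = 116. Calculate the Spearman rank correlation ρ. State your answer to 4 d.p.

-0.3810

ρ = 1 − 6Σd² / [n(n²−1)] = 1 − 6×116 / (8×63)
  = 1 − 696/504 = 1 − 1.38095 ≈ -0.3810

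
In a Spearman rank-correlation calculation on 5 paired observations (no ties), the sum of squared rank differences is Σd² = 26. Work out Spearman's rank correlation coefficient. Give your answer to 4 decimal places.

-0.3000

ρ = 1 − 6Σd² / [n(n²−1)] = 1 − 6×26 / (5×24)
  = 1 − 156/120 = 1 − 1.30000 ≈ -0.3000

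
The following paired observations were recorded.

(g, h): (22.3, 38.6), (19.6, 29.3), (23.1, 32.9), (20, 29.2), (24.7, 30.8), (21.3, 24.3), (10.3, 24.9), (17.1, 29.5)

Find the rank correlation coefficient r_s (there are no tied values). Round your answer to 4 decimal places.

Rank g: 6, 3, 7, 4, 8, 5, 1, 2
Rank h: 8, 4, 7, 3, 6, 1, 2, 5
d = rank(g) − rank(h): -2, -1, 0, 1, 2, 4, -1, -3; Σd² = 36
ρ = 1 − 6Σd² / [n(n²−1)] = 1 − 6×36 / (8×63) = 1 − 216/504 ≈ 0.5714

0.5714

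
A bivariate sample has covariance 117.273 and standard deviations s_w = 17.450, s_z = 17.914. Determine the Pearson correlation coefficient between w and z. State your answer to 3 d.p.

0.375

r = Cov(w,z) / (s_w · s_z) = 117.273 / (17.450 × 17.914)
  = 117.273 / 312.5993 ≈ 0.375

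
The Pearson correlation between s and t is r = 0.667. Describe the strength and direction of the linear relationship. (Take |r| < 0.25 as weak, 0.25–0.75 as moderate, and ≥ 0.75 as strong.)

r = 0.667 > 0 so the relationship is positive.
|r| = 0.667, which falls in the moderate range.

moderate positive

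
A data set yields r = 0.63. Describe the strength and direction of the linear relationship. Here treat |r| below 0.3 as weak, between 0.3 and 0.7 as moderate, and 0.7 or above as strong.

moderate positive

r = 0.63 > 0 so the relationship is positive.
|r| = 0.63, which falls in the moderate range.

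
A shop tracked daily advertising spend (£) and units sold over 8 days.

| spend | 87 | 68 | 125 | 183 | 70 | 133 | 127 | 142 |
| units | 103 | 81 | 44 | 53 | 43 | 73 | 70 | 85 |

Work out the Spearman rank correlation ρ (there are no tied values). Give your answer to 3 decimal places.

Rank spend: 3, 1, 4, 8, 2, 6, 5, 7
Rank units: 8, 6, 2, 3, 1, 5, 4, 7
d = rank(spend) − rank(units): -5, -5, 2, 5, 1, 1, 1, 0; Σd² = 82
ρ = 1 − 6Σd² / [n(n²−1)] = 1 − 6×82 / (8×63) = 1 − 492/504 ≈ 0.024

0.024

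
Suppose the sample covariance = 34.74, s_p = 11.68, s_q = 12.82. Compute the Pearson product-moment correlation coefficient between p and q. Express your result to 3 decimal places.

0.232

r = Cov(p,q) / (s_p · s_q) = 34.74 / (11.68 × 12.82)
  = 34.74 / 149.7376 ≈ 0.232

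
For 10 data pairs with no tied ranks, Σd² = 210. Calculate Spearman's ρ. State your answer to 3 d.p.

ρ = 1 − 6Σd² / [n(n²−1)] = 1 − 6×210 / (10×99)
  = 1 − 1260/990 = 1 − 1.2727 ≈ -0.273

-0.273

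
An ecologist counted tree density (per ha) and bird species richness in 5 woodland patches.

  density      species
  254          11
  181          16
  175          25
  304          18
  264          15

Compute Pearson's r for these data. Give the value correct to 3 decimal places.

-0.460

n = 5, Σx = 1178, Σy = 85, Σx² = 290014, Σy² = 1551, Σxy = 19497
nΣxy − ΣxΣy = 97485 − 100130 = -2645
nΣx² − (Σx)² = 1450070 − 1387684 = 62386; nΣy² − (Σy)² = 7755 − 7225 = 530
r = -2645 / √(62386 × 530) = -2645 / 5750.1809 ≈ -0.460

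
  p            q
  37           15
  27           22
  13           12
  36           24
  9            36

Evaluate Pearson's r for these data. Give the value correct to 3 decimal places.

n = 5, Σp = 122, Σq = 109, Σp² = 3644, Σq² = 2725, Σpq = 2493
nΣpq − ΣpΣq = 12465 − 13298 = -833
nΣp² − (Σp)² = 18220 − 14884 = 3336; nΣq² − (Σq)² = 13625 − 11881 = 1744
r = -833 / √(3336 × 1744) = -833 / 2412.0498 ≈ -0.345

-0.345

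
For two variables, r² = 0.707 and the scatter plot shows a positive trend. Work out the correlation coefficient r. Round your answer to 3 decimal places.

|r| = √0.707 = 0.841
The association is positive, so r = 0.841.

0.841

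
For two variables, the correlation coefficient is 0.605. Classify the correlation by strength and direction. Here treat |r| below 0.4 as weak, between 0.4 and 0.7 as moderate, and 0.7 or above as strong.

moderate positive

r = 0.605 > 0 so the relationship is positive.
|r| = 0.605, which falls in the moderate range.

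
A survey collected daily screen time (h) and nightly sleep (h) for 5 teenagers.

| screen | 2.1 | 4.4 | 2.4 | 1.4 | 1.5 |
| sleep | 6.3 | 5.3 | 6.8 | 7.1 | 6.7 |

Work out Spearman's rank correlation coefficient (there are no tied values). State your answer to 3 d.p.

Rank screen: 3, 5, 4, 1, 2
Rank sleep: 2, 1, 4, 5, 3
d = rank(screen) − rank(sleep): 1, 4, 0, -4, -1; Σd² = 34
ρ = 1 − 6Σd² / [n(n²−1)] = 1 − 6×34 / (5×24) = 1 − 204/120 ≈ -0.700

-0.700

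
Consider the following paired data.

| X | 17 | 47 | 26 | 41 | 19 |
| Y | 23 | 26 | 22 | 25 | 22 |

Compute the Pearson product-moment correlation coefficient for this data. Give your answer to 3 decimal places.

n = 5, ΣX = 150, ΣY = 118, ΣX² = 5216, ΣY² = 2798, ΣXY = 3628
nΣXY − ΣXΣY = 18140 − 17700 = 440
nΣX² − (ΣX)² = 26080 − 22500 = 3580; nΣY² − (ΣY)² = 13990 − 13924 = 66
r = 440 / √(3580 × 66) = 440 / 486.0864 ≈ 0.905

0.905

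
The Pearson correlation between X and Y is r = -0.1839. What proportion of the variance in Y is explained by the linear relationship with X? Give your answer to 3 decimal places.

r² = (-0.1839)² = 0.034

0.034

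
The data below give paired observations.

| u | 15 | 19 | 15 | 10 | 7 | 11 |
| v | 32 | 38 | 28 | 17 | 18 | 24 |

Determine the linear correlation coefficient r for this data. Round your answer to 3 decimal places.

n = 6, Σu = 77, Σv = 157, Σu² = 1081, Σv² = 4441, Σuv = 2182
nΣuv − ΣuΣv = 13092 − 12089 = 1003
nΣu² − (Σu)² = 6486 − 5929 = 557; nΣv² − (Σv)² = 26646 − 24649 = 1997
r = 1003 / √(557 × 1997) = 1003 / 1054.6701 ≈ 0.951

0.951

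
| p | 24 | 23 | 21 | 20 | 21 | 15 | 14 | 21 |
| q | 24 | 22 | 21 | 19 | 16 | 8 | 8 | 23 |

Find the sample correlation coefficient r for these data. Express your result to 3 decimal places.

n = 8, Σp = 159, Σq = 141, Σp² = 3249, Σq² = 2775, Σpq = 2954
nΣpq − ΣpΣq = 23632 − 22419 = 1213
nΣp² − (Σp)² = 25992 − 25281 = 711; nΣq² − (Σq)² = 22200 − 19881 = 2319
r = 1213 / √(711 × 2319) = 1213 / 1284.0596 ≈ 0.945

0.945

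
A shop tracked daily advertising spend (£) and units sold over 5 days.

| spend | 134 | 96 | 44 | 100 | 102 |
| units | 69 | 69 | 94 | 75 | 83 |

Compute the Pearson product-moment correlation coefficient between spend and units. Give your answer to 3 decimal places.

n = 5, Σx = 476, Σy = 390, Σx² = 49512, Σy² = 30872, Σxy = 35972
nΣxy − ΣxΣy = 179860 − 185640 = -5780
nΣx² − (Σx)² = 247560 − 226576 = 20984; nΣy² − (Σy)² = 154360 − 152100 = 2260
r = -5780 / √(20984 × 2260) = -5780 / 6886.4969 ≈ -0.839

-0.839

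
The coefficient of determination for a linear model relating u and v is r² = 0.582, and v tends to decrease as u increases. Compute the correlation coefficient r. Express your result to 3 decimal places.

-0.763

|r| = √0.582 = 0.763
The association is negative, so r = −0.763.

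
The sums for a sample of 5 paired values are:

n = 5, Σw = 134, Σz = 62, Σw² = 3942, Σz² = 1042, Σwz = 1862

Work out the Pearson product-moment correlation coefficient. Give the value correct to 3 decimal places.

0.647

r = (nΣwz − ΣwΣz) / √[(nΣw² − (Σw)²)(nΣz² − (Σz)²)]
Numerator: 5×1862 − 134×62 = 1002
Denominator: √[(19710 − 17956)(5210 − 3844)] = √[1754 × 1366] = 1547.8902
r = 1002 / 1547.8902 ≈ 0.647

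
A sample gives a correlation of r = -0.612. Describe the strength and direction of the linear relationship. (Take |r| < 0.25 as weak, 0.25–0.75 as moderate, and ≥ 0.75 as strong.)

moderate negative

r = -0.612 < 0 so the relationship is negative.
|r| = 0.612, which falls in the moderate range.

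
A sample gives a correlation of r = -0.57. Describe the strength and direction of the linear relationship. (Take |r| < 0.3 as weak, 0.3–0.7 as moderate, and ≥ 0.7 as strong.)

moderate negative

r = -0.57 < 0 so the relationship is negative.
|r| = 0.57, which falls in the moderate range.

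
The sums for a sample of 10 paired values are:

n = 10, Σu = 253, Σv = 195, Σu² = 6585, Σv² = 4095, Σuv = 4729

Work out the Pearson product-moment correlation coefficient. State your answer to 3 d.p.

r = (nΣuv − ΣuΣv) / √[(nΣu² − (Σu)²)(nΣv² − (Σv)²)]
Numerator: 10×4729 − 253×195 = -2045
Denominator: √[(65850 − 64009)(40950 − 38025)] = √[1841 × 2925] = 2320.5441
r = -2045 / 2320.5441 ≈ -0.881

-0.881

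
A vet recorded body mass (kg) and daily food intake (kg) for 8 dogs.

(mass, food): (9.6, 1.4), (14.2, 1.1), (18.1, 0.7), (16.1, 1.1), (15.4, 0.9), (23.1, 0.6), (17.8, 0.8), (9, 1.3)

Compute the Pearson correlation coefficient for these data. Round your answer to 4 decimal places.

n = 8, Σx = 123.3, Σy = 7.9, Σx² = 2049.23, Σy² = 8.37, Σxy = 113.1
nΣxy − ΣxΣy = 904.8 − 974.07 = -69.27
nΣx² − (Σx)² = 16393.84 − 15202.89 = 1190.95; nΣy² − (Σy)² = 66.96 − 62.41 = 4.55
r = -69.27 / √(1190.95 × 4.55) = -69.27 / 73.6127 ≈ -0.9410

-0.9410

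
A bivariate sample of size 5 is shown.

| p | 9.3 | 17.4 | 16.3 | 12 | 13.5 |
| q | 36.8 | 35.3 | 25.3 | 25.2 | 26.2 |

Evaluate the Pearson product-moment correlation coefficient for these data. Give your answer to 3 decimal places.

n = 5, Σp = 68.5, Σq = 148.8, Σp² = 981.19, Σq² = 4561.9, Σpq = 2024.95
nΣpq − ΣpΣq = 10124.75 − 10192.8 = -68.05
nΣp² − (Σp)² = 4905.95 − 4692.25 = 213.7; nΣq² − (Σq)² = 22809.5 − 22141.44 = 668.06
r = -68.05 / √(213.7 × 668.06) = -68.05 / 377.8418 ≈ -0.180

-0.180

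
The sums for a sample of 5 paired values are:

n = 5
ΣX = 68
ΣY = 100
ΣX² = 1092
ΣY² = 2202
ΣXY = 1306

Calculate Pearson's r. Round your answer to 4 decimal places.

-0.2938

r = (nΣXY − ΣXΣY) / √[(nΣX² − (ΣX)²)(nΣY² − (ΣY)²)]
Numerator: 5×1306 − 68×100 = -270
Denominator: √[(5460 − 4624)(11010 − 10000)] = √[836 × 1010] = 918.8906
r = -270 / 918.8906 ≈ -0.2938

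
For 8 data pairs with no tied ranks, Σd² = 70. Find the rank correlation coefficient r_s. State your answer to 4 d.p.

ρ = 1 − 6Σd² / [n(n²−1)] = 1 − 6×70 / (8×63)
  = 1 − 420/504 = 1 − 0.83333 ≈ 0.1667

0.1667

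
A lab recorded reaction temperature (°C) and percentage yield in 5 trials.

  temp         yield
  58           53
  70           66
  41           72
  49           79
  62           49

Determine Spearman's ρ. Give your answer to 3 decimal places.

-0.600

Rank temp: 3, 5, 1, 2, 4
Rank yield: 2, 3, 4, 5, 1
d = rank(temp) − rank(yield): 1, 2, -3, -3, 3; Σd² = 32
ρ = 1 − 6Σd² / [n(n²−1)] = 1 − 6×32 / (5×24) = 1 − 192/120 ≈ -0.600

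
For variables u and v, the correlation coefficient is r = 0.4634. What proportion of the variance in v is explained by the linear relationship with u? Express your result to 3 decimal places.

r² = (0.4634)² = 0.215

0.215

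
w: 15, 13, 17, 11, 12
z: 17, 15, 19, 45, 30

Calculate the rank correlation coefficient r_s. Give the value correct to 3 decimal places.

-0.600

Rank w: 4, 3, 5, 1, 2
Rank z: 2, 1, 3, 5, 4
d = rank(w) − rank(z): 2, 2, 2, -4, -2; Σd² = 32
ρ = 1 − 6Σd² / [n(n²−1)] = 1 − 6×32 / (5×24) = 1 − 192/120 ≈ -0.600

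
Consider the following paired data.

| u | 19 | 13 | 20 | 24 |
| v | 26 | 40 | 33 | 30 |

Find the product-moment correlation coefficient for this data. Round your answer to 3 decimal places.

n = 4, Σu = 76, Σv = 129, Σu² = 1506, Σv² = 4265, Σuv = 2394
nΣuv − ΣuΣv = 9576 − 9804 = -228
nΣu² − (Σu)² = 6024 − 5776 = 248; nΣv² − (Σv)² = 17060 − 16641 = 419
r = -228 / √(248 × 419) = -228 / 322.3538 ≈ -0.707

-0.707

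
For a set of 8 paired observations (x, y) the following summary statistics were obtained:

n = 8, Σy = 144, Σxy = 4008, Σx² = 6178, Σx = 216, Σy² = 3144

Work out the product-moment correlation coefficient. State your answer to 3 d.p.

r = (nΣxy − ΣxΣy) / √[(nΣx² − (Σx)²)(nΣy² − (Σy)²)]
Numerator: 8×4008 − 216×144 = 960
Denominator: √[(49424 − 46656)(25152 − 20736)] = √[2768 × 4416] = 3496.2105
r = 960 / 3496.2105 ≈ 0.275

0.275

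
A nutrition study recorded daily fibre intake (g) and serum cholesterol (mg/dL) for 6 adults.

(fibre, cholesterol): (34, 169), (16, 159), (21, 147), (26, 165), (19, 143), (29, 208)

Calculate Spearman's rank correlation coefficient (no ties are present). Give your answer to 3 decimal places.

Rank fibre: 6, 1, 3, 4, 2, 5
Rank cholesterol: 5, 3, 2, 4, 1, 6
d = rank(fibre) − rank(cholesterol): 1, -2, 1, 0, 1, -1; Σd² = 8
ρ = 1 − 6Σd² / [n(n²−1)] = 1 − 6×8 / (6×35) = 1 − 48/210 ≈ 0.771

0.771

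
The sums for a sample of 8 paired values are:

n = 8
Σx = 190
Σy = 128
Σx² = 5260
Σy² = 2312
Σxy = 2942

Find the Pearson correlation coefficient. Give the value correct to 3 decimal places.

r = (nΣxy − ΣxΣy) / √[(nΣx² − (Σx)²)(nΣy² − (Σy)²)]
Numerator: 8×2942 − 190×128 = -784
Denominator: √[(42080 − 36100)(18496 − 16384)] = √[5980 × 2112] = 3553.8374
r = -784 / 3553.8374 ≈ -0.221

-0.221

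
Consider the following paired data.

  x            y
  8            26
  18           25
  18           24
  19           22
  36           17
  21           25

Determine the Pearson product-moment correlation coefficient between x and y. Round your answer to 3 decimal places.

-0.900

n = 6, Σx = 120, Σy = 139, Σx² = 2810, Σy² = 3275, Σxy = 2645
nΣxy − ΣxΣy = 15870 − 16680 = -810
nΣx² − (Σx)² = 16860 − 14400 = 2460; nΣy² − (Σy)² = 19650 − 19321 = 329
r = -810 / √(2460 × 329) = -810 / 899.6333 ≈ -0.900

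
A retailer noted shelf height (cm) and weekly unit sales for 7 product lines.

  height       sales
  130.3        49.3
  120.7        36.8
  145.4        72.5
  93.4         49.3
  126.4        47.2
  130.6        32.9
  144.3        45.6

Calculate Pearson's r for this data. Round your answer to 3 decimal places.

n = 7, Σx = 891.1, Σy = 333.6, Σx² = 115267.11, Σy² = 16861.08, Σxy = 42854.57
nΣxy − ΣxΣy = 299981.99 − 297270.96 = 2711.03
nΣx² − (Σx)² = 806869.77 − 794059.21 = 12810.56; nΣy² − (Σy)² = 118027.56 − 111288.96 = 6738.6
r = 2711.03 / √(12810.56 × 6738.6) = 2711.03 / 9291.1377 ≈ 0.292

0.292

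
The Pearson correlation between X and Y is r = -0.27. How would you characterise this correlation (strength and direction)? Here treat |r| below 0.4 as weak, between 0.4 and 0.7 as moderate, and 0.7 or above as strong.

weak negative

r = -0.27 < 0 so the relationship is negative.
|r| = 0.27, which falls in the weak range.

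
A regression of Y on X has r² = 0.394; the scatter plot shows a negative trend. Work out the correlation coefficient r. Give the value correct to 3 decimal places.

|r| = √0.394 = 0.628
The association is negative, so r = −0.628.

-0.628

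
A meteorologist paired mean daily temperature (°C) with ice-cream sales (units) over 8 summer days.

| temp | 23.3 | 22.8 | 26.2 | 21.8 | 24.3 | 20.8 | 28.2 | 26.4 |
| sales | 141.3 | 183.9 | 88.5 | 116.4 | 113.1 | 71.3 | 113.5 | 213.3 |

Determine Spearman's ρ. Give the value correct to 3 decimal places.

0.214

Rank temp: 4, 3, 6, 2, 5, 1, 8, 7
Rank sales: 6, 7, 2, 5, 3, 1, 4, 8
d = rank(temp) − rank(sales): -2, -4, 4, -3, 2, 0, 4, -1; Σd² = 66
ρ = 1 − 6Σd² / [n(n²−1)] = 1 − 6×66 / (8×63) = 1 − 396/504 ≈ 0.214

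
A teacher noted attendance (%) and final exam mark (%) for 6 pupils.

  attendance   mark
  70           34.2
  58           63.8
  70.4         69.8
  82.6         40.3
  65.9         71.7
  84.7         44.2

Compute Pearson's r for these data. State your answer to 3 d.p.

n = 6, Σx = 431.6, Σy = 324, Σx² = 31559.82, Σy² = 18830.74, Σxy = 22805.87
nΣxy − ΣxΣy = 136835.22 − 139838.4 = -3003.18
nΣx² − (Σx)² = 189358.92 − 186278.56 = 3080.36; nΣy² − (Σy)² = 112984.44 − 104976 = 8008.44
r = -3003.18 / √(3080.36 × 8008.44) = -3003.18 / 4966.7775 ≈ -0.605

-0.605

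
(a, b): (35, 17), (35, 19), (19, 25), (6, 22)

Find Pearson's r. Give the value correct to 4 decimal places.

n = 4, Σa = 95, Σb = 83, Σa² = 2847, Σb² = 1759, Σab = 1867
nΣab − ΣaΣb = 7468 − 7885 = -417
nΣa² − (Σa)² = 11388 − 9025 = 2363; nΣb² − (Σb)² = 7036 − 6889 = 147
r = -417 / √(2363 × 147) = -417 / 589.3734 ≈ -0.7075

-0.7075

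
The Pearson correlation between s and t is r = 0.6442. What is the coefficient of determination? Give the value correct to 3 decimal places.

0.415

r² = (0.6442)² = 0.415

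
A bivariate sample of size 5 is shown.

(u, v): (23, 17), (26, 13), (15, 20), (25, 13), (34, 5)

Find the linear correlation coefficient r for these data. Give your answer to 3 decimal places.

-0.969

n = 5, Σu = 123, Σv = 68, Σu² = 3211, Σv² = 1052, Σuv = 1524
nΣuv − ΣuΣv = 7620 − 8364 = -744
nΣu² − (Σu)² = 16055 − 15129 = 926; nΣv² − (Σv)² = 5260 − 4624 = 636
r = -744 / √(926 × 636) = -744 / 767.4217 ≈ -0.969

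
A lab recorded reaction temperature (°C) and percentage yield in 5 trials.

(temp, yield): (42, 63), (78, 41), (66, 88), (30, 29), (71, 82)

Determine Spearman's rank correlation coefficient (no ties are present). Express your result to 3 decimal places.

Rank temp: 2, 5, 3, 1, 4
Rank yield: 3, 2, 5, 1, 4
d = rank(temp) − rank(yield): -1, 3, -2, 0, 0; Σd² = 14
ρ = 1 − 6Σd² / [n(n²−1)] = 1 − 6×14 / (5×24) = 1 − 84/120 ≈ 0.300

0.300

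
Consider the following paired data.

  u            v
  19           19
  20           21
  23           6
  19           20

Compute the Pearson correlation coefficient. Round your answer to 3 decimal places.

-0.937

n = 4, Σu = 81, Σv = 66, Σu² = 1651, Σv² = 1238, Σuv = 1299
nΣuv − ΣuΣv = 5196 − 5346 = -150
nΣu² − (Σu)² = 6604 − 6561 = 43; nΣv² − (Σv)² = 4952 − 4356 = 596
r = -150 / √(43 × 596) = -150 / 160.0875 ≈ -0.937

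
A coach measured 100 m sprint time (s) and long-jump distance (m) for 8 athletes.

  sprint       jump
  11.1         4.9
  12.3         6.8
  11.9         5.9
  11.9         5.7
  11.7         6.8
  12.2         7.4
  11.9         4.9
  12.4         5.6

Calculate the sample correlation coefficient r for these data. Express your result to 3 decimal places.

n = 8, Σx = 95.4, Σy = 48, Σx² = 1138.82, Σy² = 293.92, Σxy = 573.66
nΣxy − ΣxΣy = 4589.28 − 4579.2 = 10.08
nΣx² − (Σx)² = 9110.56 − 9101.16 = 9.4; nΣy² − (Σy)² = 2351.36 − 2304 = 47.36
r = 10.08 / √(9.4 × 47.36) = 10.08 / 21.0994 ≈ 0.478

0.478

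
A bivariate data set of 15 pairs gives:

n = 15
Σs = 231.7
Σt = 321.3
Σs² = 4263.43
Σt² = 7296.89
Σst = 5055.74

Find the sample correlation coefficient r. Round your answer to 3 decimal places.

r = (nΣst − ΣsΣt) / √[(nΣs² − (Σs)²)(nΣt² − (Σt)²)]
Numerator: 15×5055.74 − 231.7×321.3 = 1390.89
Denominator: √[(63951.45 − 53684.89)(109453.35 − 103233.69)] = √[10266.56 × 6219.66] = 7990.9019
r = 1390.89 / 7990.9019 ≈ 0.174

0.174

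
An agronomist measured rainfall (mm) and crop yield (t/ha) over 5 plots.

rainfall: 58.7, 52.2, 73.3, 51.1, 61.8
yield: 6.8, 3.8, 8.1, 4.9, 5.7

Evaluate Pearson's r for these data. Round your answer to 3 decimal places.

n = 5, Σx = 297.1, Σy = 29.3, Σx² = 17973.87, Σy² = 182.79, Σxy = 1793.9
nΣxy − ΣxΣy = 8969.5 − 8705.03 = 264.47
nΣx² − (Σx)² = 89869.35 − 88268.41 = 1600.94; nΣy² − (Σy)² = 913.95 − 858.49 = 55.46
r = 264.47 / √(1600.94 × 55.46) = 264.47 / 297.9734 ≈ 0.888

0.888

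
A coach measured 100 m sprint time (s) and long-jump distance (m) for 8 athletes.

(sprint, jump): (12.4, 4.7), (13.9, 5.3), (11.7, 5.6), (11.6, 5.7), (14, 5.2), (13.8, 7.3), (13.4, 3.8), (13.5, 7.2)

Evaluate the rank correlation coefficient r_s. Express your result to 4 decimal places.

-0.0238

Rank sprint: 3, 7, 2, 1, 8, 6, 4, 5
Rank jump: 2, 4, 5, 6, 3, 8, 1, 7
d = rank(sprint) − rank(jump): 1, 3, -3, -5, 5, -2, 3, -2; Σd² = 86
ρ = 1 − 6Σd² / [n(n²−1)] = 1 − 6×86 / (8×63) = 1 − 516/504 ≈ -0.0238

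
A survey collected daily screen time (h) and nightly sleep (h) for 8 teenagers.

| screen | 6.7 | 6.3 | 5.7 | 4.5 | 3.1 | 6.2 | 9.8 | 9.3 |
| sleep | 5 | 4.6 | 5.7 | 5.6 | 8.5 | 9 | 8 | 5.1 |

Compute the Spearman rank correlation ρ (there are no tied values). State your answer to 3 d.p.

Rank screen: 6, 5, 3, 2, 1, 4, 8, 7
Rank sleep: 2, 1, 5, 4, 7, 8, 6, 3
d = rank(screen) − rank(sleep): 4, 4, -2, -2, -6, -4, 2, 4; Σd² = 112
ρ = 1 − 6Σd² / [n(n²−1)] = 1 − 6×112 / (8×63) = 1 − 672/504 ≈ -0.333

-0.333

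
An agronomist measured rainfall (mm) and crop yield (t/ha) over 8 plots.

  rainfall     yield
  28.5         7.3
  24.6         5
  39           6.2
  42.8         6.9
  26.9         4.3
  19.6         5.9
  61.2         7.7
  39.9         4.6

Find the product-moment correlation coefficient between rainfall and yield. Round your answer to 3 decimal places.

0.531

n = 8, Σx = 282.5, Σy = 47.9, Σx² = 11215.47, Σy² = 298.09, Σxy = 1754.26
nΣxy − ΣxΣy = 14034.08 − 13531.75 = 502.33
nΣx² − (Σx)² = 89723.76 − 79806.25 = 9917.51; nΣy² − (Σy)² = 2384.72 − 2294.41 = 90.31
r = 502.33 / √(9917.51 × 90.31) = 502.33 / 946.3880 ≈ 0.531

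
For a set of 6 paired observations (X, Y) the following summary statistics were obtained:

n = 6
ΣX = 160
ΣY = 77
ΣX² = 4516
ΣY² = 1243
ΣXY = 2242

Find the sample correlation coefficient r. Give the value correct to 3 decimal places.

r = (nΣXY − ΣXΣY) / √[(nΣX² − (ΣX)²)(nΣY² − (ΣY)²)]
Numerator: 6×2242 − 160×77 = 1132
Denominator: √[(27096 − 25600)(7458 − 5929)] = √[1496 × 1529] = 1512.4100
r = 1132 / 1512.4100 ≈ 0.748

0.748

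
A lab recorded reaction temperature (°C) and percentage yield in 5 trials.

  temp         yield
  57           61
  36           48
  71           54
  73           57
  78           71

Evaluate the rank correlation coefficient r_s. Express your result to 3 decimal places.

0.700

Rank temp: 2, 1, 3, 4, 5
Rank yield: 4, 1, 2, 3, 5
d = rank(temp) − rank(yield): -2, 0, 1, 1, 0; Σd² = 6
ρ = 1 − 6Σd² / [n(n²−1)] = 1 − 6×6 / (5×24) = 1 − 36/120 ≈ 0.700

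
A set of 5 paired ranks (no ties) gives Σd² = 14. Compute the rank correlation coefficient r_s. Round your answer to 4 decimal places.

0.3000

ρ = 1 − 6Σd² / [n(n²−1)] = 1 − 6×14 / (5×24)
  = 1 − 84/120 = 1 − 0.70000 ≈ 0.3000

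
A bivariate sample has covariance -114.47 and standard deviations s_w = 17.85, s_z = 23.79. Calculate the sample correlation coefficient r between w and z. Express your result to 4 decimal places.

r = Cov(w,z) / (s_w · s_z) = -114.47 / (17.85 × 23.79)
  = -114.47 / 424.6515 ≈ -0.2696

-0.2696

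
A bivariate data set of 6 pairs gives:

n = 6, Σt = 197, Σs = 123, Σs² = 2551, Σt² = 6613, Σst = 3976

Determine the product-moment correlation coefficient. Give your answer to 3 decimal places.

-0.956

r = (nΣst − ΣsΣt) / √[(nΣs² − (Σs)²)(nΣt² − (Σt)²)]
Numerator: 6×3976 − 123×197 = -375
Denominator: √[(15306 − 15129)(39678 − 38809)] = √[177 × 869] = 392.1900
r = -375 / 392.1900 ≈ -0.956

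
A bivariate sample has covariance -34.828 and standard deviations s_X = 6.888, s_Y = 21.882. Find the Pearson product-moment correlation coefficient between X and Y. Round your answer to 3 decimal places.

r = Cov(X,Y) / (s_X · s_Y) = -34.828 / (6.888 × 21.882)
  = -34.828 / 150.7232 ≈ -0.231

-0.231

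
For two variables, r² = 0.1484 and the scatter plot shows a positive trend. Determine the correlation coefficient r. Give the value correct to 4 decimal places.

0.3852

|r| = √0.1484 = 0.3852
The association is positive, so r = 0.3852.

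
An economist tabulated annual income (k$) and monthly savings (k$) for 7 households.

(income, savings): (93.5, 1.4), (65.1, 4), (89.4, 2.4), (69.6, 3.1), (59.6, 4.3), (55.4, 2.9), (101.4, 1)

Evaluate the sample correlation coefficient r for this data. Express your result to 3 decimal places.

n = 7, Σx = 534, Σy = 19.1, Σx² = 42720.06, Σy² = 61.23, Σxy = 1339.96
nΣxy − ΣxΣy = 9379.72 − 10199.4 = -819.68
nΣx² − (Σx)² = 299040.42 − 285156 = 13884.42; nΣy² − (Σy)² = 428.61 − 364.81 = 63.8
r = -819.68 / √(13884.42 × 63.8) = -819.68 / 941.1833 ≈ -0.871

-0.871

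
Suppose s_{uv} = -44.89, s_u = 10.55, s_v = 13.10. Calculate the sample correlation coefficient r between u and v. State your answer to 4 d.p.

-0.3248

r = Cov(u,v) / (s_u · s_v) = -44.89 / (10.55 × 13.10)
  = -44.89 / 138.2050 ≈ -0.3248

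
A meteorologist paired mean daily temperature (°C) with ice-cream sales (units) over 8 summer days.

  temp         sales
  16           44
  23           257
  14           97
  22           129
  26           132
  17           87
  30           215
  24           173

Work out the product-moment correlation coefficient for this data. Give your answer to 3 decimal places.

n = 8, Σx = 172, Σy = 1134, Σx² = 3906, Σy² = 195182, Σxy = 26324
nΣxy − ΣxΣy = 210592 − 195048 = 15544
nΣx² − (Σx)² = 31248 − 29584 = 1664; nΣy² − (Σy)² = 1561456 − 1285956 = 275500
r = 15544 / √(1664 × 275500) = 15544 / 21411.0252 ≈ 0.726

0.726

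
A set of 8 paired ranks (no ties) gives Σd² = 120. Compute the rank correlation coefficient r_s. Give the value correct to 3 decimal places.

-0.429

ρ = 1 − 6Σd² / [n(n²−1)] = 1 − 6×120 / (8×63)
  = 1 − 720/504 = 1 − 1.4286 ≈ -0.429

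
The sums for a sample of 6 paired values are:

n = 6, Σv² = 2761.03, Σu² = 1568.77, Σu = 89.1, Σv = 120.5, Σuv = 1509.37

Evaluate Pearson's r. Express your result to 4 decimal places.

r = (nΣuv − ΣuΣv) / √[(nΣu² − (Σu)²)(nΣv² − (Σv)²)]
Numerator: 6×1509.37 − 89.1×120.5 = -1680.33
Denominator: √[(9412.62 − 7938.81)(16566.18 − 14520.25)] = √[1473.81 × 2045.93] = 1736.4654
r = -1680.33 / 1736.4654 ≈ -0.9677

-0.9677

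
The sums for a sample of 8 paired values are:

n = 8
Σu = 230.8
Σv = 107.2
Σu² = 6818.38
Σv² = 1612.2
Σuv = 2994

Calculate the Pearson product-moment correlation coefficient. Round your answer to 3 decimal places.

-0.589

r = (nΣuv − ΣuΣv) / √[(nΣu² − (Σu)²)(nΣv² − (Σv)²)]
Numerator: 8×2994 − 230.8×107.2 = -789.76
Denominator: √[(54547.04 − 53268.64)(12897.6 − 11491.84)] = √[1278.4 × 1405.76] = 1340.5684
r = -789.76 / 1340.5684 ≈ -0.589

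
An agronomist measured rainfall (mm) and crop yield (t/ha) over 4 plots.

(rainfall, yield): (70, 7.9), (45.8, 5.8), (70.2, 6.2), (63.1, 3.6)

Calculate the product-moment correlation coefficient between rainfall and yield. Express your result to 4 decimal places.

0.2888

n = 4, Σx = 249.1, Σy = 23.5, Σx² = 15907.29, Σy² = 147.45, Σxy = 1481.04
nΣxy − ΣxΣy = 5924.16 − 5853.85 = 70.31
nΣx² − (Σx)² = 63629.16 − 62050.81 = 1578.35; nΣy² − (Σy)² = 589.8 − 552.25 = 37.55
r = 70.31 / √(1578.35 × 37.55) = 70.31 / 243.4482 ≈ 0.2888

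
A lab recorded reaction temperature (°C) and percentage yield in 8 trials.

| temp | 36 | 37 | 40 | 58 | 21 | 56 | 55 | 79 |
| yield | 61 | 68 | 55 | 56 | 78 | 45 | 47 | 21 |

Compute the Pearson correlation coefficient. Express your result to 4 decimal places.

-0.9448

n = 8, Σx = 382, Σy = 431, Σx² = 20472, Σy² = 25265, Σxy = 18562
nΣxy − ΣxΣy = 148496 − 164642 = -16146
nΣx² − (Σx)² = 163776 − 145924 = 17852; nΣy² − (Σy)² = 202120 − 185761 = 16359
r = -16146 / √(17852 × 16359) = -16146 / 17089.2033 ≈ -0.9448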